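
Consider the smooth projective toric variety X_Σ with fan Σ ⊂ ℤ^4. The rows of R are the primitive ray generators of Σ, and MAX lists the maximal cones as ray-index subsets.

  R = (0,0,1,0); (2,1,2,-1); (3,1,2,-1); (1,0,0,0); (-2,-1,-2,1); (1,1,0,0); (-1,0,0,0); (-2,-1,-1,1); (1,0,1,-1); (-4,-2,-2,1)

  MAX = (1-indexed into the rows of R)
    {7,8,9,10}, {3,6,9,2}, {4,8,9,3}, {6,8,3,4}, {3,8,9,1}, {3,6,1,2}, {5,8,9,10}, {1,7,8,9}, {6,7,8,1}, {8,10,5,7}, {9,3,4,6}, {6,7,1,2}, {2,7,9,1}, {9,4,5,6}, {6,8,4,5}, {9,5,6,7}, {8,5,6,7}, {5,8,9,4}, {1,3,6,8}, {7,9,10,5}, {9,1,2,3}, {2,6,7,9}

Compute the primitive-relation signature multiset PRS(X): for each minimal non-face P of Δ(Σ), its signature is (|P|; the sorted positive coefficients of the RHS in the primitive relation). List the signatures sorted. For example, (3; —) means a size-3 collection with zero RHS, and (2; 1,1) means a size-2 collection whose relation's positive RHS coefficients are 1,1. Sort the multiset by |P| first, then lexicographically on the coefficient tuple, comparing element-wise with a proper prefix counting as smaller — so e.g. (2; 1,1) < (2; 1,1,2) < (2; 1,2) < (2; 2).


Primitive collections (16):

  • {2,5}:  v_{2} + v_{5} = 0  →  sig = (2; —)
  • {4,7}:  v_{4} + v_{7} = 0  →  sig = (2; —)
  • {1,5}:  v_{1} + v_{5} = v_{8}  →  sig = (2; 1)
  • {2,4}:  v_{2} + v_{4} = v_{3}  →  sig = (2; 1)
  • {2,8}:  v_{2} + v_{8} = v_{1}  →  sig = (2; 1)
  • {3,5}:  v_{3} + v_{5} = v_{4}  →  sig = (2; 1)
  • {3,7}:  v_{3} + v_{7} = v_{2}  →  sig = (2; 1)
  • {1,4}:  v_{1} + v_{4} = v_{3} + v_{8}  →  sig = (2; 1,1)
  • {3,10}:  v_{3} + v_{10} = v_{8} + v_{9}  →  sig = (2; 1,1)
  • {6,10}:  v_{6} + v_{10} = v_{5} + v_{7}  →  sig = (2; 1,1)
  • {2,10}:  v_{2} + v_{10} = v_{7} + v_{8} + v_{9}  →  sig = (2; 1,1,1)
  • {4,10}:  v_{4} + v_{10} = v_{5} + v_{8} + v_{9}  →  sig = (2; 1,1,1)
  • {1,10}:  v_{1} + v_{10} = v_{7} + 2·v_{8} + v_{9}  →  sig = (2; 1,1,2)
  • {6,8,9}:  v_{6} + v_{8} + v_{9} = 0  →  sig = (3; —)
  • {1,6,9}:  v_{1} + v_{6} + v_{9} = v_{2}  →  sig = (3; 1)
  • {5,7,8,9}:  v_{5} + v_{7} + v_{8} + v_{9} = v_{10}  →  sig = (4; 1)

Hence PRS(X_Σ) =
    |P|=2: 13 collections, coeffs (), (), (1), (1), (1), (1), (1), (1,1), (1,1), (1,1), (1,1,1), (1,1,1), (1,1,2)
    |P|=3: 2 collections, coeffs (), (1)
    |P|=4: 1 collection, coeffs (1)


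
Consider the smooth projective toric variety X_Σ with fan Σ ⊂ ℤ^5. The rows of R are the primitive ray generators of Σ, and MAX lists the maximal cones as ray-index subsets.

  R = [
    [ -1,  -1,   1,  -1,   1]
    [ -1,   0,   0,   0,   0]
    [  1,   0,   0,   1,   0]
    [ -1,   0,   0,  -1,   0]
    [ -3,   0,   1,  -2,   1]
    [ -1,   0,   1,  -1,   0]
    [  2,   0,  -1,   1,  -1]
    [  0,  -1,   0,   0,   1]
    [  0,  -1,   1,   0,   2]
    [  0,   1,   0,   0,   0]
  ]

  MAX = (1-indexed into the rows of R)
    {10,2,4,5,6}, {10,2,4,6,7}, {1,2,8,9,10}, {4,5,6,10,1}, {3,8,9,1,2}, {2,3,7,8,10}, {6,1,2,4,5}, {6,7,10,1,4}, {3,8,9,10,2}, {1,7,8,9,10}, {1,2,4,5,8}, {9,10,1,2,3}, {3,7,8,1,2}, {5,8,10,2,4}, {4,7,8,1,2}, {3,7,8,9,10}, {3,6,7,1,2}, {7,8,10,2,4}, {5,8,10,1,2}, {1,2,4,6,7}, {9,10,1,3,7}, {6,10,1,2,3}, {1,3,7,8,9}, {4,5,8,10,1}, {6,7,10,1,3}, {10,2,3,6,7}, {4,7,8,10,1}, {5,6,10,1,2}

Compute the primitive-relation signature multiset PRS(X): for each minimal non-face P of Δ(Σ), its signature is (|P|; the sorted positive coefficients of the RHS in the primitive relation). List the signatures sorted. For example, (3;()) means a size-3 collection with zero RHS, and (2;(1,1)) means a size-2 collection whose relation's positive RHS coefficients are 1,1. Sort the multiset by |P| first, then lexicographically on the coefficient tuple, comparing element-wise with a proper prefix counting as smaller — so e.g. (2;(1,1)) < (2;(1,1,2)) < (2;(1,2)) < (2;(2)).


11 collections generate NE(X_Σ); each relation:

  P = {3,4}:  v_{3} + v_{4} = 0  ⇒ sig = (2;())
  P = {5,7}:  v_{5} + v_{7} = v_{4}  ⇒ sig = (2;(1))
  P = {6,8}:  v_{6} + v_{8} = v_{1}  ⇒ sig = (2;(1))
  P = {3,5}:  v_{3} + v_{5} = v_{1} + v_{2} + v_{10}  ⇒ sig = (2;(1,1,1))
  P = {4,9}:  v_{4} + v_{9} = v_{1} + v_{8} + v_{10}  ⇒ sig = (2;(1,1,1))
  P = {6,9}:  v_{6} + v_{9} = 2·v_{1} + v_{3} + v_{10}  ⇒ sig = (2;(1,1,2))
  P = {5,9}:  v_{5} + v_{9} = 2·v_{1} + v_{2} + v_{8} + 2·v_{10}  ⇒ sig = (2;(1,1,2,2))
  P = {2,7,9}:  v_{2} + v_{7} + v_{9} = v_{3} + v_{8}  ⇒ sig = (3;(1,1))
  P = {1,2,7,10}:  v_{1} + v_{2} + v_{7} + v_{10} = 0  ⇒ sig = (4;())
  P = {1,2,4,10}:  v_{1} + v_{2} + v_{4} + v_{10} = v_{5}  ⇒ sig = (4;(1))
  P = {1,3,8,10}:  v_{1} + v_{3} + v_{8} + v_{10} = v_{9}  ⇒ sig = (4;(1))

Hence PRS(X_Σ) =
[(2;()), (2;(1)), (2;(1)), (2;(1,1,1)), (2;(1,1,1)), (2;(1,1,2)), (2;(1,1,2,2)), (3;(1,1)), (4;()), (4;(1)), (4;(1))]


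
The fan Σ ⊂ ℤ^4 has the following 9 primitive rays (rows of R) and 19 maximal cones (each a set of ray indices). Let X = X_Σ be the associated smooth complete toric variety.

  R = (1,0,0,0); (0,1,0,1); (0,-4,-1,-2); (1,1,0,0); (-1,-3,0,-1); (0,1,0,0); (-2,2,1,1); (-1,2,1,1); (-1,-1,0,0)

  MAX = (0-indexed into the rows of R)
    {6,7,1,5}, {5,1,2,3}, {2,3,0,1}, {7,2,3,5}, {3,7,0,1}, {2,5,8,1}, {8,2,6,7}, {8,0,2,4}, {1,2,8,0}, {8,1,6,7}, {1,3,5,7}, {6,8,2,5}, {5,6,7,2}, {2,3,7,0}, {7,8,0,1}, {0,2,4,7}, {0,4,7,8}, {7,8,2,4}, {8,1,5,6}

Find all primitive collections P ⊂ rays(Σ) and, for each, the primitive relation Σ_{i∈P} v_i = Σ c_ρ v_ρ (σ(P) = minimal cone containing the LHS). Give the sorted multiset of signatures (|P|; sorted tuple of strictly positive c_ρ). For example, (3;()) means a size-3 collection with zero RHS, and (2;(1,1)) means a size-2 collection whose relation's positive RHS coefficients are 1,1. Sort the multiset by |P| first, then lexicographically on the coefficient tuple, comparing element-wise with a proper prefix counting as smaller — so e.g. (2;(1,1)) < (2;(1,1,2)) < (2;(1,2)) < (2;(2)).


The 12 primitive collections of Σ (r=9, n=4):

  • {3,8}:  v_{3} + v_{8} = 0  so sig = (2;())
  • {0,5}:  v_{0} + v_{5} = v_{3}  so sig = (2;(1))
  • {0,6}:  v_{0} + v_{6} = v_{7}  so sig = (2;(1))
  • {3,6}:  v_{3} + v_{6} = v_{5} + v_{7}  so sig = (2;(1,1))
  • {4,5}:  v_{4} + v_{5} = v_{2} + v_{7}  so sig = (2;(1,1))
  • {3,4}:  v_{3} + v_{4} = v_{0} + v_{2} + v_{7}  so sig = (2;(1,1,1))
  • {4,6}:  v_{4} + v_{6} = v_{2} + 2·v_{7} + v_{8}  so sig = (2;(1,1,2))
  • {1,4}:  v_{1} + v_{4} = v_{0} + 2·v_{8}  so sig = (2;(1,2))
  • {1,2,7}:  v_{1} + v_{2} + v_{7} = v_{8}  so sig = (3;(1))
  • {5,7,8}:  v_{5} + v_{7} + v_{8} = v_{6}  so sig = (3;(1))
  • {1,2,6}:  v_{1} + v_{2} + v_{6} = v_{5} + 2·v_{8}  so sig = (3;(1,2))
  • {0,2,7,8}:  v_{0} + v_{2} + v_{7} + v_{8} = v_{4}  so sig = (4;(1))

Signatures (|P|; sorted positive RHS coefficients), sorted:
    (2;())
    (2;(1))
    (2;(1))
    (2;(1,1))
    (2;(1,1))
    (2;(1,1,1))
    (2;(1,1,2))
    (2;(1,2))
    (3;(1))
    (3;(1))
    (3;(1,2))
    (4;(1))


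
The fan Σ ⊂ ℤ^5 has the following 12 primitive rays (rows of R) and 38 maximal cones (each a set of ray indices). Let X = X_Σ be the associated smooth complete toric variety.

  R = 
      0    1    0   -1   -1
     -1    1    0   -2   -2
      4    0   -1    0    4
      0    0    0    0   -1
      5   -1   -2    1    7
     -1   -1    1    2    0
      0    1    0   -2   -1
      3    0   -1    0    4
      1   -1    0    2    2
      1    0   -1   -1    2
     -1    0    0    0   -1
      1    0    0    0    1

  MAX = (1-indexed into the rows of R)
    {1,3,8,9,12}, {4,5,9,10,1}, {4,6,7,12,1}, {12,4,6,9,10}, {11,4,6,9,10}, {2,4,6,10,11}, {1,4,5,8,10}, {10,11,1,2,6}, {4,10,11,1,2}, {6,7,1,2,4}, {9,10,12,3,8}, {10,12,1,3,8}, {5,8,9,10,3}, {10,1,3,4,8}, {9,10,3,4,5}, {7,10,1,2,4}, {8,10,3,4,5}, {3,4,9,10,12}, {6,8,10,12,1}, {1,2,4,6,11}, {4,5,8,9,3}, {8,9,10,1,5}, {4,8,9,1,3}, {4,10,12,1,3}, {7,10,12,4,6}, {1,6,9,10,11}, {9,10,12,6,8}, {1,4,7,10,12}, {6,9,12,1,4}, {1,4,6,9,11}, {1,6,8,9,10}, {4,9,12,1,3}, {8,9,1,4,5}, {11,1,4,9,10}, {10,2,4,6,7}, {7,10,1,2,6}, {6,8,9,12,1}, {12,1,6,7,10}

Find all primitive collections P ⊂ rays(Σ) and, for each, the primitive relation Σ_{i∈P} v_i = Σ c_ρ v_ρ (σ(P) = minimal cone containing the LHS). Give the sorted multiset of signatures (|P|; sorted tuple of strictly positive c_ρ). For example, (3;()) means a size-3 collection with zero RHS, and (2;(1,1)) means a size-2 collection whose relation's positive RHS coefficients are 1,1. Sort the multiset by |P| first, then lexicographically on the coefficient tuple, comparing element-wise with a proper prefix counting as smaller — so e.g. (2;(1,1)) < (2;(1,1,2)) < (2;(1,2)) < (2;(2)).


Minimal non-faces — 24 found among 12 rays, 38 max cones:

  P = {2,9}:  v_{2} + v_{9} = 0  ⟹  sig = (2;())
  P = {11,12}:  v_{11} + v_{12} = 0  ⟹  sig = (2;())
  P = {2,12}:  v_{2} + v_{12} = v_{7}  ⟹  sig = (2;(1))
  P = {7,9}:  v_{7} + v_{9} = v_{12}  ⟹  sig = (2;(1))
  P = {7,11}:  v_{7} + v_{11} = v_{2}  ⟹  sig = (2;(1))
  P = {3,11}:  v_{3} + v_{11} = v_{4} + v_{8}  ⟹  sig = (2;(1,1))
  P = {5,7}:  v_{5} + v_{7} = v_{3} + v_{10}  ⟹  sig = (2;(1,1))
  P = {2,5}:  v_{2} + v_{5} = v_{4} + v_{8} + v_{10}  ⟹  sig = (2;(1,1,1))
  P = {2,8}:  v_{2} + v_{8} = v_{1} + v_{10} + v_{12}  ⟹  sig = (2;(1,1,1))
  P = {5,12}:  v_{5} + v_{12} = v_{3} + v_{9} + v_{10}  ⟹  sig = (2;(1,1,1))
  P = {8,11}:  v_{8} + v_{11} = v_{1} + v_{9} + v_{10}  ⟹  sig = (2;(1,1,1))
  P = {2,3}:  v_{2} + v_{3} = v_{1} + v_{4} + v_{10} + 2·v_{12}  ⟹  sig = (2;(1,1,1,2))
  P = {3,7}:  v_{3} + v_{7} = v_{1} + v_{4} + v_{10} + 3·v_{12}  ⟹  sig = (2;(1,1,1,3))
  P = {5,6}:  v_{5} + v_{6} = 2·v_{9} + v_{10} + v_{12}  ⟹  sig = (2;(1,1,2))
  P = {7,8}:  v_{7} + v_{8} = v_{1} + v_{10} + 2·v_{12}  ⟹  sig = (2;(1,1,2))
  P = {5,11}:  v_{5} + v_{11} = v_{1} + v_{4} + 2·v_{9} + 2·v_{10}  ⟹  sig = (2;(1,1,2,2))
  P = {3,6}:  v_{3} + v_{6} = v_{9} + 2·v_{12}  ⟹  sig = (2;(1,2))
  P = {4,8,12}:  v_{4} + v_{8} + v_{12} = v_{3}  ⟹  sig = (3;(1))
  P = {4,6,8}:  v_{4} + v_{6} + v_{8} = v_{9} + v_{12}  ⟹  sig = (3;(1,1))
  P = {1,3,5}:  v_{1} + v_{3} + v_{5} = 2·v_{4} + 3·v_{8}  ⟹  sig = (3;(2,3))
  P = {1,4,6,10}:  v_{1} + v_{4} + v_{6} + v_{10} = 0  ⟹  sig = (4;())
  P = {1,9,10,12}:  v_{1} + v_{9} + v_{10} + v_{12} = v_{8}  ⟹  sig = (4;(1))
  P = {4,8,9,10}:  v_{4} + v_{8} + v_{9} + v_{10} = v_{5}  ⟹  sig = (4;(1))
  P = {1,3,9,10}:  v_{1} + v_{3} + v_{9} + v_{10} = v_{4} + 2·v_{8}  ⟹  sig = (4;(1,2))

Sorted signature multiset PRS(X):
{ (2;()) ×2,  (2;(1)) ×3,  (2;(1,1)) ×2,  (2;(1,1,1)) ×4,  (2;(1,1,1,2)),  (2;(1,1,1,3)),  (2;(1,1,2)) ×2,  (2;(1,1,2,2)),  (2;(1,2)),  (3;(1)),  (3;(1,1)),  (3;(2,3)),  (4;()),  (4;(1)) ×2,  (4;(1,2)) }


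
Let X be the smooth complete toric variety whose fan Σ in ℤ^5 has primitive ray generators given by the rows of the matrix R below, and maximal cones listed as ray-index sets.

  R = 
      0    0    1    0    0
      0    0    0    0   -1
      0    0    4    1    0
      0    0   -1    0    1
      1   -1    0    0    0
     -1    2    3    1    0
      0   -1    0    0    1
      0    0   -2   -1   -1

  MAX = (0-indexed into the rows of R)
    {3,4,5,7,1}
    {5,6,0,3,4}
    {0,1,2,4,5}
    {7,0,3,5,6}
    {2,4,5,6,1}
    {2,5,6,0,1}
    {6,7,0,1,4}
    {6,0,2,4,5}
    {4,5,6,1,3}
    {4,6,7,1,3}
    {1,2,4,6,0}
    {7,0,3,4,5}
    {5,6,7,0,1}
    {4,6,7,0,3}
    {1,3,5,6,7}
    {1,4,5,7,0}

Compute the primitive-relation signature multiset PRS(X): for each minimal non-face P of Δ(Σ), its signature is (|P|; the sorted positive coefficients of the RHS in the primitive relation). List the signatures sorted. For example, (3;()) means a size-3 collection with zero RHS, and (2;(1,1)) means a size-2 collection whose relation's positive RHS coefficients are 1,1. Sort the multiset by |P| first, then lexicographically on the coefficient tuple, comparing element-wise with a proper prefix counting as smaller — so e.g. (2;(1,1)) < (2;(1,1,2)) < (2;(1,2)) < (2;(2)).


Primitive collections (5):

  {2,3}:  v_{2} + v_{3} = v_{4} + v_{5} + v_{6} ; sig = (2;(1,1,1))
  {2,7}:  v_{2} + v_{7} = 2·v_{0} + v_{1} ; sig = (2;(1,2))
  {0,1,3}:  v_{0} + v_{1} + v_{3} = 0 ; sig = (3;())
  {4,5,6,7}:  v_{4} + v_{5} + v_{6} + v_{7} = v_{0} ; sig = (4;(1))
  {0,1,4,5,6}:  v_{0} + v_{1} + v_{4} + v_{5} + v_{6} = v_{2} ; sig = (5;(1))

Sorted signature multiset PRS(X):
    |P|=2: 2 collections, coeffs (1,1,1), (1,2)
    |P|=3: 1 collection, coeffs ()
    |P|=4: 1 collection, coeffs (1)
    |P|=5: 1 collection, coeffs (1)


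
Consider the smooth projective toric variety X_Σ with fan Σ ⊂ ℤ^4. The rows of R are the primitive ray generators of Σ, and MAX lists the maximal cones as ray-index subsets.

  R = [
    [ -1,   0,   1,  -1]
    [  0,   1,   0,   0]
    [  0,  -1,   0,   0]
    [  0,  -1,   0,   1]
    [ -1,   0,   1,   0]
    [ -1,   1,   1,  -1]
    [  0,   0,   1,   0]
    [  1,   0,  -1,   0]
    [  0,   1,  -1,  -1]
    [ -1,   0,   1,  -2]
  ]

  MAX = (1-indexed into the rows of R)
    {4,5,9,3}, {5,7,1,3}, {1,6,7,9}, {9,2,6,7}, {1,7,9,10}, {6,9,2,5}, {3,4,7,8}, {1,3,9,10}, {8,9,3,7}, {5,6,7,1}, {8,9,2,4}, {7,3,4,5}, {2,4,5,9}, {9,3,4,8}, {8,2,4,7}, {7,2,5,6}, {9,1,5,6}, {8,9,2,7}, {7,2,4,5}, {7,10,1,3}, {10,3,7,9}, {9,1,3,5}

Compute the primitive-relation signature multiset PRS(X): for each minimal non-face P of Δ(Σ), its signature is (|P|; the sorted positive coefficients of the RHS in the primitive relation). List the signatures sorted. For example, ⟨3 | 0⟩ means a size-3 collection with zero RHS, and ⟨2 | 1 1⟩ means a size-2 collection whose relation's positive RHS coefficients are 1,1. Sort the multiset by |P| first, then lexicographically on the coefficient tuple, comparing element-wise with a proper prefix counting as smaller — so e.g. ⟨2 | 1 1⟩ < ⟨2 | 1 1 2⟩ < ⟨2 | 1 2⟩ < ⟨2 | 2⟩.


|primitive collections| = 16. Relations:

  {2,3}:  v_{2} + v_{3} = 0  so sig = ⟨2 | 0⟩
  {5,8}:  v_{5} + v_{8} = 0  so sig = ⟨2 | 0⟩
  {1,2}:  v_{1} + v_{2} = v_{6}  so sig = ⟨2 | 1⟩
  {3,6}:  v_{3} + v_{6} = v_{1}  so sig = ⟨2 | 1⟩
  {4,6}:  v_{4} + v_{6} = v_{5}  so sig = ⟨2 | 1⟩
  {1,4}:  v_{1} + v_{4} = v_{3} + v_{5}  so sig = ⟨2 | 1 1⟩
  {4,10}:  v_{4} + v_{10} = v_{1} + v_{3}  so sig = ⟨2 | 1 1⟩
  {6,8}:  v_{6} + v_{8} = v_{7} + v_{9}  so sig = ⟨2 | 1 1⟩
  {1,8}:  v_{1} + v_{8} = v_{3} + v_{7} + v_{9}  so sig = ⟨2 | 1 1 1⟩
  {2,10}:  v_{2} + v_{10} = v_{1} + v_{7} + v_{9}  so sig = ⟨2 | 1 1 1⟩
  {6,10}:  v_{6} + v_{10} = 2·v_{1} + v_{7} + v_{9}  so sig = ⟨2 | 1 1 2⟩
  {5,10}:  v_{5} + v_{10} = 2·v_{1}  so sig = ⟨2 | 2⟩
  {8,10}:  v_{8} + v_{10} = 2·v_{3} + 2·v_{7} + 2·v_{9}  so sig = ⟨2 | 2 2 2⟩
  {4,7,9}:  v_{4} + v_{7} + v_{9} = 0  so sig = ⟨3 | 0⟩
  {5,7,9}:  v_{5} + v_{7} + v_{9} = v_{6}  so sig = ⟨3 | 1⟩
  {1,3,7,9}:  v_{1} + v_{3} + v_{7} + v_{9} = v_{10}  so sig = ⟨4 | 1⟩

Sorted signature multiset PRS(X):
[⟨2 | 0⟩, ⟨2 | 0⟩, ⟨2 | 1⟩, ⟨2 | 1⟩, ⟨2 | 1⟩, ⟨2 | 1 1⟩, ⟨2 | 1 1⟩, ⟨2 | 1 1⟩, ⟨2 | 1 1 1⟩, ⟨2 | 1 1 1⟩, ⟨2 | 1 1 2⟩, ⟨2 | 2⟩, ⟨2 | 2 2 2⟩, ⟨3 | 0⟩, ⟨3 | 1⟩, ⟨4 | 1⟩]


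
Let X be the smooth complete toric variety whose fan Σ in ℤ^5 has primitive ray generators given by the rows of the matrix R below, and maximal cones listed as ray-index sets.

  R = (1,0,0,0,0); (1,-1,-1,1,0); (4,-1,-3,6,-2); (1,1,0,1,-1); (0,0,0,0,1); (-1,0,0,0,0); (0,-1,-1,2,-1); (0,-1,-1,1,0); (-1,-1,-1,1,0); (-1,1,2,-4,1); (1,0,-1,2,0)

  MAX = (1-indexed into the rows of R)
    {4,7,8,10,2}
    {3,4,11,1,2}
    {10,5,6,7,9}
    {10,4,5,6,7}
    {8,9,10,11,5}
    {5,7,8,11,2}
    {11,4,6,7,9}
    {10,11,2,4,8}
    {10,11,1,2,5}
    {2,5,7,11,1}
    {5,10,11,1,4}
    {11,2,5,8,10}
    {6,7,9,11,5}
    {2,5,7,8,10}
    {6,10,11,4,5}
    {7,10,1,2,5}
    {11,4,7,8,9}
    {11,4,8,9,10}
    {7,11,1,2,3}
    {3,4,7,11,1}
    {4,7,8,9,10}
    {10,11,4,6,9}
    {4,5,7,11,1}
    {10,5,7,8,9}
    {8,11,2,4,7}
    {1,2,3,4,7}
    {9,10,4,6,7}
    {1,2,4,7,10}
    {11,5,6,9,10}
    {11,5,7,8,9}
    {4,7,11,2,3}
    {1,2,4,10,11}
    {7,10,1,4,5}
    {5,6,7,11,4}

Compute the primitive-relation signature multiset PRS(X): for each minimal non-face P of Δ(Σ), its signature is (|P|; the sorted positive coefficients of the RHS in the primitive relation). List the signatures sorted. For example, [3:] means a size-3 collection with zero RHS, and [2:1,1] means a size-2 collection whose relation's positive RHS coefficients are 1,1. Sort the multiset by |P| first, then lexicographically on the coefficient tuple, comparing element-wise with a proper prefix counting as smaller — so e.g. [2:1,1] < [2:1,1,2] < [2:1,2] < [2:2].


Σ has 16 primitive collections:

  P = {1,6}:  v_{1} + v_{6} = 0  so sig = [2:]
  P = {1,8}:  v_{1} + v_{8} = v_{2}  so sig = [2:1]
  P = {1,9}:  v_{1} + v_{9} = v_{8}  so sig = [2:1]
  P = {2,6}:  v_{2} + v_{6} = v_{8}  so sig = [2:1]
  P = {6,8}:  v_{6} + v_{8} = v_{9}  so sig = [2:1]
  P = {3,10}:  v_{3} + v_{10} = v_{1} + v_{2} + v_{4}  so sig = [2:1,1,1]
  P = {3,6}:  v_{3} + v_{6} = v_{2} + v_{4} + v_{7} + v_{11}  so sig = [2:1,1,1,1]
  P = {3,9}:  v_{3} + v_{9} = v_{2} + v_{4} + v_{7} + v_{8} + v_{11}  so sig = [2:1,1,1,1,1]
  P = {3,8}:  v_{3} + v_{8} = 2·v_{2} + v_{4} + v_{7} + v_{11}  so sig = [2:1,1,1,2]
  P = {3,5}:  v_{3} + v_{5} = 2·v_{1} + v_{7} + 2·v_{11}  so sig = [2:1,2,2]
  P = {2,9}:  v_{2} + v_{9} = 2·v_{8}  so sig = [2:2]
  P = {7,10,11}:  v_{7} + v_{10} + v_{11} = 0  so sig = [3:]
  P = {4,5,8}:  v_{4} + v_{5} + v_{8} = v_{11}  so sig = [3:1]
  P = {2,4,5}:  v_{2} + v_{4} + v_{5} = v_{1} + v_{11}  so sig = [3:1,1]
  P = {4,5,9}:  v_{4} + v_{5} + v_{9} = v_{6} + v_{11}  so sig = [3:1,1]
  P = {1,2,4,7,11}:  v_{1} + v_{2} + v_{4} + v_{7} + v_{11} = v_{3}  so sig = [5:1]

Signatures (|P|; sorted positive RHS coefficients), sorted:
    |P|=2: 11 collections, coeffs (), (1), (1), (1), (1), (1,1,1), (1,1,1,1), (1,1,1,1,1), (1,1,1,2), (1,2,2), (2)
    |P|=3: 4 collections, coeffs (), (1), (1,1), (1,1)
    |P|=5: 1 collection, coeffs (1)


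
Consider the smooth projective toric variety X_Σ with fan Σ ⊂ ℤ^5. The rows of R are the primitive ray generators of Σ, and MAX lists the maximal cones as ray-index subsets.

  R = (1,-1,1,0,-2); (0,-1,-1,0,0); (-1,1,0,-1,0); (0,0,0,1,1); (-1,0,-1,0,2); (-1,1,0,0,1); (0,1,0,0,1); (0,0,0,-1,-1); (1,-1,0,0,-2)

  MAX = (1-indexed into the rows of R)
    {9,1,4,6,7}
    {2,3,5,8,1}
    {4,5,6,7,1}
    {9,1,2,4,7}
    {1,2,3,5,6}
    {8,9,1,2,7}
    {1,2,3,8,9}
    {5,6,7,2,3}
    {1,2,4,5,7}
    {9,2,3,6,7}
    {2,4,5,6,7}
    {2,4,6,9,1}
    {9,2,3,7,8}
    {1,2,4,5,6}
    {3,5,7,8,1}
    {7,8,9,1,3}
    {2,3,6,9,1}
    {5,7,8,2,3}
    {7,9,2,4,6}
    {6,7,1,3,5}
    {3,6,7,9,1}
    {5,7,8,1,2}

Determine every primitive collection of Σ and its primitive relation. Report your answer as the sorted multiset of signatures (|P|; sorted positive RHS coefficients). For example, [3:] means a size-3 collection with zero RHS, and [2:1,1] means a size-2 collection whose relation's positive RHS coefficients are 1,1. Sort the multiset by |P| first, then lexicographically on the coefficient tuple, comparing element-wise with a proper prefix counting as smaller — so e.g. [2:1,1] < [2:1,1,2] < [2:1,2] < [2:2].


Primitive collections (6):

  • {4,8}:  v_{4} + v_{8} = 0  so sig = [2:]
  • {3,4}:  v_{3} + v_{4} = v_{6}  so sig = [2:1]
  • {5,9}:  v_{5} + v_{9} = v_{2}  so sig = [2:1]
  • {6,8}:  v_{6} + v_{8} = v_{3}  so sig = [2:1]
  • {1,2,6,7}:  v_{1} + v_{2} + v_{6} + v_{7} = 0  so sig = [4:]
  • {1,2,3,7}:  v_{1} + v_{2} + v_{3} + v_{7} = v_{8}  so sig = [4:1]

Signatures (|P|; sorted positive RHS coefficients), sorted:
    |P|=2: 4 collections, coeffs (), (1), (1), (1)
    |P|=4: 2 collections, coeffs (), (1)


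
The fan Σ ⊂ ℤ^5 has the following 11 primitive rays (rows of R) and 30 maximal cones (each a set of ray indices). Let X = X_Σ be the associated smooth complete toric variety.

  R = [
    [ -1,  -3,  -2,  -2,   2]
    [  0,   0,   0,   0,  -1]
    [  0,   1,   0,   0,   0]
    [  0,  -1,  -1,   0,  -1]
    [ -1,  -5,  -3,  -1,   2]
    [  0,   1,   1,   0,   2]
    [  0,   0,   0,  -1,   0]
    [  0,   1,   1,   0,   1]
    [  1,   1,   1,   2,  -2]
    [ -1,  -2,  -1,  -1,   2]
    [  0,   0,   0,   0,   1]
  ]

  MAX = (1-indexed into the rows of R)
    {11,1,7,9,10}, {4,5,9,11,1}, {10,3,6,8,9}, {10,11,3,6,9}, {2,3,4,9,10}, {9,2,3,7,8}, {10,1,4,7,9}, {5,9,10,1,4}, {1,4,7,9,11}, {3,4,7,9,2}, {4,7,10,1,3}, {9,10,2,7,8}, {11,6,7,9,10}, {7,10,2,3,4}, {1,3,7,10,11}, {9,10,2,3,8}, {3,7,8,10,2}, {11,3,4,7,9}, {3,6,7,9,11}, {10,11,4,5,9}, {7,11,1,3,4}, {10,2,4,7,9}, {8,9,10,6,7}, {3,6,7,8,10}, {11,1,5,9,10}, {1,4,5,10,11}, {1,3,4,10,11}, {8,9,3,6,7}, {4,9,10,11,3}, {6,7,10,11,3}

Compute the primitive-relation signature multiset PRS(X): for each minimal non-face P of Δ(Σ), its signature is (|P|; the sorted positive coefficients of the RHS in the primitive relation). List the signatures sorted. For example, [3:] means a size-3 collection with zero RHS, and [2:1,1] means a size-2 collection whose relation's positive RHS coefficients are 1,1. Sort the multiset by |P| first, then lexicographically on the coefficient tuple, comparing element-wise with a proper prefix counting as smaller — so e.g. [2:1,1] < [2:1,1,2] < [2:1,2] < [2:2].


Primitive collections (17):

  P = {2,11}:  v_{2} + v_{11} = 0  ⇒ sig = [2:]
  P = {4,8}:  v_{4} + v_{8} = 0  ⇒ sig = [2:]
  P = {2,6}:  v_{2} + v_{6} = v_{8}  ⇒ sig = [2:1]
  P = {4,6}:  v_{4} + v_{6} = v_{11}  ⇒ sig = [2:1]
  P = {8,11}:  v_{8} + v_{11} = v_{6}  ⇒ sig = [2:1]
  P = {1,2}:  v_{1} + v_{2} = v_{4} + v_{7} + v_{10}  ⇒ sig = [2:1,1,1]
  P = {1,8}:  v_{1} + v_{8} = v_{7} + v_{10} + v_{11}  ⇒ sig = [2:1,1,1]
  P = {2,5}:  v_{2} + v_{5} = v_{1} + v_{4} + v_{9} + v_{10}  ⇒ sig = [2:1,1,1,1]
  P = {5,8}:  v_{5} + v_{8} = v_{1} + v_{9} + v_{10} + v_{11}  ⇒ sig = [2:1,1,1,1]
  P = {5,6}:  v_{5} + v_{6} = v_{1} + v_{9} + v_{10} + 2·v_{11}  ⇒ sig = [2:1,1,1,2]
  P = {1,6}:  v_{1} + v_{6} = v_{7} + v_{10} + 2·v_{11}  ⇒ sig = [2:1,1,2]
  P = {5,7}:  v_{5} + v_{7} = 2·v_{1} + v_{9}  ⇒ sig = [2:1,2]
  P = {3,5}:  v_{3} + v_{5} = 2·v_{4} + v_{10} + 2·v_{11}  ⇒ sig = [2:1,2,2]
  P = {1,3,9}:  v_{1} + v_{3} + v_{9} = v_{4} + v_{11}  ⇒ sig = [3:1,1]
  P = {3,7,9,10}:  v_{3} + v_{7} + v_{9} + v_{10} = 0  ⇒ sig = [4:]
  P = {4,7,10,11}:  v_{4} + v_{7} + v_{10} + v_{11} = v_{1}  ⇒ sig = [4:1]
  P = {1,4,9,10,11}:  v_{1} + v_{4} + v_{9} + v_{10} + v_{11} = v_{5}  ⇒ sig = [5:1]

Signatures (|P|; sorted positive RHS coefficients), sorted:
[[2:], [2:], [2:1], [2:1], [2:1], [2:1,1,1], [2:1,1,1], [2:1,1,1,1], [2:1,1,1,1], [2:1,1,1,2], [2:1,1,2], [2:1,2], [2:1,2,2], [3:1,1], [4:], [4:1], [5:1]]


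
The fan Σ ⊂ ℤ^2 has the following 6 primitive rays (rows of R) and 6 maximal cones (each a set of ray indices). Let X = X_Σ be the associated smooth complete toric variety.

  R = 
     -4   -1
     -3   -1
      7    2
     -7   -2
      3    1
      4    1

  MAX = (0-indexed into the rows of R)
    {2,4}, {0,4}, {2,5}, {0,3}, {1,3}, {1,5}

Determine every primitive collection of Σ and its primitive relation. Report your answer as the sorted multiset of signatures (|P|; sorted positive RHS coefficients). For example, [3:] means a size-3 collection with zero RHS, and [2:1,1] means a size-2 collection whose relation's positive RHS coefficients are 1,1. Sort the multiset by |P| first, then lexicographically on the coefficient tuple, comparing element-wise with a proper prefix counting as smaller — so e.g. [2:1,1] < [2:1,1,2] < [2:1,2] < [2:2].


|primitive collections| = 9. Relations:

  P={0,5}:  v_{0} + v_{5} = 0  ⇒ sig = [2:]
  P={1,4}:  v_{1} + v_{4} = 0  ⇒ sig = [2:]
  P={2,3}:  v_{2} + v_{3} = 0  ⇒ sig = [2:]
  P={0,1}:  v_{0} + v_{1} = v_{3}  ⇒ sig = [2:1]
  P={0,2}:  v_{0} + v_{2} = v_{4}  ⇒ sig = [2:1]
  P={1,2}:  v_{1} + v_{2} = v_{5}  ⇒ sig = [2:1]
  P={3,4}:  v_{3} + v_{4} = v_{0}  ⇒ sig = [2:1]
  P={3,5}:  v_{3} + v_{5} = v_{1}  ⇒ sig = [2:1]
  P={4,5}:  v_{4} + v_{5} = v_{2}  ⇒ sig = [2:1]

Signatures (|P|; sorted positive RHS coefficients), sorted:
    [2:]
    [2:]
    [2:]
    [2:1]
    [2:1]
    [2:1]
    [2:1]
    [2:1]
    [2:1]


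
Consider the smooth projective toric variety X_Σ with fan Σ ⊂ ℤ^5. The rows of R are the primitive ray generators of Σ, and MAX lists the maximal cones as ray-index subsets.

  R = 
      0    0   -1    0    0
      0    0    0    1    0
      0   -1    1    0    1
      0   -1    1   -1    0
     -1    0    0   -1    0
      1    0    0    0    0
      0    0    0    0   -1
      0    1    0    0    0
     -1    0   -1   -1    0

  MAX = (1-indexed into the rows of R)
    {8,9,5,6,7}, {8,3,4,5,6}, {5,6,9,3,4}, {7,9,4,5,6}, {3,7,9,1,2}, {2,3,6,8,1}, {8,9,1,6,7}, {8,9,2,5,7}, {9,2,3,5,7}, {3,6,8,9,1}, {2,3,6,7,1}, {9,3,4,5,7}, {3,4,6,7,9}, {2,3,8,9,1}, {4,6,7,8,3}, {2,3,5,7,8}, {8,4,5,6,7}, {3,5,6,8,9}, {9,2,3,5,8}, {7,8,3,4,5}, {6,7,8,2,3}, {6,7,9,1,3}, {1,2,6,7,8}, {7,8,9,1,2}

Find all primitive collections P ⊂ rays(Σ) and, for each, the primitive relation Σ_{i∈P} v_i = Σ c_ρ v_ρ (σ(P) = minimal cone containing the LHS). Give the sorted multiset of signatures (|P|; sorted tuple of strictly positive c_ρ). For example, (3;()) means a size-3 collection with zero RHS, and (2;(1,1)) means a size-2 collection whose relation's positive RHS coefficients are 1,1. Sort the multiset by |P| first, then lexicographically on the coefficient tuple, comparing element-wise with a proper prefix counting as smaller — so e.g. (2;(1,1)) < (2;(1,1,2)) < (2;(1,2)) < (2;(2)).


Δ(Σ) — 9 vertices, 9 min non-faces:

  • {1,5}:  v_{1} + v_{5} = v_{9}  ⇒ sig = (2;(1))
  • {2,4}:  v_{2} + v_{4} = v_{3} + v_{7}  ⇒ sig = (2;(1,1))
  • {1,4}:  v_{1} + v_{4} = v_{3} + v_{6} + v_{7} + v_{9}  ⇒ sig = (2;(1,1,1,1))
  • {2,5,6}:  v_{2} + v_{5} + v_{6} = 0  ⇒ sig = (3;())
  • {2,6,9}:  v_{2} + v_{6} + v_{9} = v_{1}  ⇒ sig = (3;(1))
  • {4,8,9}:  v_{4} + v_{8} + v_{9} = 2·v_{5} + v_{6}  ⇒ sig = (3;(1,2))
  • {1,3,7,8}:  v_{1} + v_{3} + v_{7} + v_{8} = 0  ⇒ sig = (4;())
  • {3,5,6,7}:  v_{3} + v_{5} + v_{6} + v_{7} = v_{4}  ⇒ sig = (4;(1))
  • {3,7,8,9}:  v_{3} + v_{7} + v_{8} + v_{9} = v_{5}  ⇒ sig = (4;(1))

Signatures (|P|; sorted positive RHS coefficients), sorted:
    |P|=2: 3 collections, coeffs (1), (1,1), (1,1,1,1)
    |P|=3: 3 collections, coeffs (), (1), (1,2)
    |P|=4: 3 collections, coeffs (), (1), (1)


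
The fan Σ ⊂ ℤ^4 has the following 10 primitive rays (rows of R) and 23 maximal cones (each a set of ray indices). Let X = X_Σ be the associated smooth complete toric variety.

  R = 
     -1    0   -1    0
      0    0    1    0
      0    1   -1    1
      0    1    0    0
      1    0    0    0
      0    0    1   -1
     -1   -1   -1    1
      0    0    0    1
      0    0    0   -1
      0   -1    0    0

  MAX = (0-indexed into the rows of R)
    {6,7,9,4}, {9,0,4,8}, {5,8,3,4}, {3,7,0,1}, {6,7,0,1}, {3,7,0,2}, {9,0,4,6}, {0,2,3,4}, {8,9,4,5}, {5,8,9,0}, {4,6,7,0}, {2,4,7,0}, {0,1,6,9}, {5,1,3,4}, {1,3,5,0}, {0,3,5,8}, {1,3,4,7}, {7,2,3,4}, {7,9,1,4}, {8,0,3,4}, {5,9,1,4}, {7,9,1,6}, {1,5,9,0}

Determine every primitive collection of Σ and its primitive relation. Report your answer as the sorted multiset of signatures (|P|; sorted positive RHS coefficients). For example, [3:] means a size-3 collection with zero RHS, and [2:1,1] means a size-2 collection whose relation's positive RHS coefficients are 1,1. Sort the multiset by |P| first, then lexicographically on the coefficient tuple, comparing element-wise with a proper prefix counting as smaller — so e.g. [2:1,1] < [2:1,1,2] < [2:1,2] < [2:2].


Primitive collections (17):

  P={3,9}:  v_{3} + v_{9} = 0 ; sig = [2:]
  P={7,8}:  v_{7} + v_{8} = 0 ; sig = [2:]
  P={1,8}:  v_{1} + v_{8} = v_{5} ; sig = [2:1]
  P={2,5}:  v_{2} + v_{5} = v_{3} ; sig = [2:1]
  P={5,7}:  v_{5} + v_{7} = v_{1} ; sig = [2:1]
  P={1,2}:  v_{1} + v_{2} = v_{3} + v_{7} ; sig = [2:1,1]
  P={3,6}:  v_{3} + v_{6} = v_{0} + v_{7} ; sig = [2:1,1]
  P={6,8}:  v_{6} + v_{8} = v_{0} + v_{9} ; sig = [2:1,1]
  P={2,8}:  v_{2} + v_{8} = v_{0} + v_{3} + v_{4} ; sig = [2:1,1,1]
  P={2,9}:  v_{2} + v_{9} = v_{0} + v_{4} + v_{7} ; sig = [2:1,1,1]
  P={5,6}:  v_{5} + v_{6} = v_{0} + v_{1} + v_{9} ; sig = [2:1,1,1]
  P={2,6}:  v_{2} + v_{6} = 2·v_{0} + v_{4} + 2·v_{7} ; sig = [2:1,2,2]
  P={0,1,4}:  v_{0} + v_{1} + v_{4} = 0 ; sig = [3:]
  P={0,4,5}:  v_{0} + v_{4} + v_{5} = v_{8} ; sig = [3:1]
  P={0,7,9}:  v_{0} + v_{7} + v_{9} = v_{6} ; sig = [3:1]
  P={1,4,6}:  v_{1} + v_{4} + v_{6} = v_{7} + v_{9} ; sig = [3:1,1]
  P={0,3,4,7}:  v_{0} + v_{3} + v_{4} + v_{7} = v_{2} ; sig = [4:1]

Sorted signature multiset PRS(X):
[[2:], [2:], [2:1], [2:1], [2:1], [2:1,1], [2:1,1], [2:1,1], [2:1,1,1], [2:1,1,1], [2:1,1,1], [2:1,2,2], [3:], [3:1], [3:1], [3:1,1], [4:1]]


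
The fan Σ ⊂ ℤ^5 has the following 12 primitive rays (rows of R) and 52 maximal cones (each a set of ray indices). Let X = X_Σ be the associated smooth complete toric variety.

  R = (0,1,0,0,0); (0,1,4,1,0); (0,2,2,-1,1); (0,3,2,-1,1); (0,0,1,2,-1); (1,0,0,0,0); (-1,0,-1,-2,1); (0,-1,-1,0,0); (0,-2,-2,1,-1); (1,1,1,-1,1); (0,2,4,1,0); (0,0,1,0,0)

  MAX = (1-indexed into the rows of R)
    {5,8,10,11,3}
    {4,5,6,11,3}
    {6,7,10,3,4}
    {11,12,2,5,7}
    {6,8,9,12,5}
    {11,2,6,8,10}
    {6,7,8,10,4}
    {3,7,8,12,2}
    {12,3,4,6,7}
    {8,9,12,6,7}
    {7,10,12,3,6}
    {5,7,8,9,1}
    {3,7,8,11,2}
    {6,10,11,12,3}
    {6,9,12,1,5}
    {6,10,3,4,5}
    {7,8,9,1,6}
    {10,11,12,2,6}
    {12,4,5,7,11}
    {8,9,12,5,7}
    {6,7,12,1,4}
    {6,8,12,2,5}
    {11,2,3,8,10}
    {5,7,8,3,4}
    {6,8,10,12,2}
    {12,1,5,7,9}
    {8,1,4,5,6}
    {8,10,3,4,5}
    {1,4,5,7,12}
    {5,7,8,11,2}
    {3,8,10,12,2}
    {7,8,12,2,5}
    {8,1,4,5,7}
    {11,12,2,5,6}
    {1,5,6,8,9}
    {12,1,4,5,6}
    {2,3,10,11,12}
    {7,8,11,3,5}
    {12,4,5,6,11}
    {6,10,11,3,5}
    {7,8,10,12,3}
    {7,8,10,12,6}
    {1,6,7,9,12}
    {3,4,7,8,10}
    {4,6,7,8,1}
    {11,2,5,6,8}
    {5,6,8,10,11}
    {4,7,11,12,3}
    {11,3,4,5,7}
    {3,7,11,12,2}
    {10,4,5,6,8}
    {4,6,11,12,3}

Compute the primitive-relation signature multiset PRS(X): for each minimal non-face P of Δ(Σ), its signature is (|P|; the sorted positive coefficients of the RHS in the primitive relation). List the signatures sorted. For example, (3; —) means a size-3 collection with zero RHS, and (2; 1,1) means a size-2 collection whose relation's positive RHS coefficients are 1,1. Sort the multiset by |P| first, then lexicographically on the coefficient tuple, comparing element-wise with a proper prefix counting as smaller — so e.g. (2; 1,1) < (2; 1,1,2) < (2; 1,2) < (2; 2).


Δ(Σ) — 12 vertices, 28 min non-faces:

  {3,9}:  v_{3} + v_{9} = 0  ⟹  sig = (2; —)
  {1,2}:  v_{1} + v_{2} = v_{11}  ⟹  sig = (2; 1)
  {1,3}:  v_{1} + v_{3} = v_{4}  ⟹  sig = (2; 1)
  {4,9}:  v_{4} + v_{9} = v_{1}  ⟹  sig = (2; 1)
  {2,4}:  v_{2} + v_{4} = v_{3} + v_{11}  ⟹  sig = (2; 1,1)
  {9,10}:  v_{9} + v_{10} = v_{6} + v_{8}  ⟹  sig = (2; 1,1)
  {9,11}:  v_{9} + v_{11} = v_{5} + v_{12}  ⟹  sig = (2; 1,1)
  {1,10}:  v_{1} + v_{10} = v_{4} + v_{6} + v_{8}  ⟹  sig = (2; 1,1,1)
  {1,11}:  v_{1} + v_{11} = v_{4} + v_{5} + v_{12}  ⟹  sig = (2; 1,1,1)
  {2,9}:  v_{2} + v_{9} = v_{5} + v_{8} + 2·v_{12}  ⟹  sig = (2; 1,1,2)
  {1,8,12}:  v_{1} + v_{8} + v_{12} = 0  ⟹  sig = (3; —)
  {5,6,7}:  v_{5} + v_{6} + v_{7} = 0  ⟹  sig = (3; —)
  {3,5,12}:  v_{3} + v_{5} + v_{12} = v_{11}  ⟹  sig = (3; 1)
  {3,6,8}:  v_{3} + v_{6} + v_{8} = v_{10}  ⟹  sig = (3; 1)
  {4,8,12}:  v_{4} + v_{8} + v_{12} = v_{3}  ⟹  sig = (3; 1)
  {8,11,12}:  v_{8} + v_{11} + v_{12} = v_{2}  ⟹  sig = (3; 1)
  {5,7,10}:  v_{5} + v_{7} + v_{10} = v_{3} + v_{8}  ⟹  sig = (3; 1,1)
  {6,7,11}:  v_{6} + v_{7} + v_{11} = v_{3} + v_{12}  ⟹  sig = (3; 1,1)
  {2,3,6}:  v_{2} + v_{3} + v_{6} = v_{10} + v_{11} + v_{12}  ⟹  sig = (3; 1,1,1)
  {5,10,12}:  v_{5} + v_{10} + v_{12} = v_{6} + v_{8} + v_{11}  ⟹  sig = (3; 1,1,1)
  {2,6,7}:  v_{2} + v_{6} + v_{7} = v_{3} + v_{8} + 2·v_{12}  ⟹  sig = (3; 1,1,2)
  {7,10,11}:  v_{7} + v_{10} + v_{11} = 2·v_{3} + v_{8} + v_{12}  ⟹  sig = (3; 1,1,2)
  {4,10,11}:  v_{4} + v_{10} + v_{11} = 3·v_{3} + v_{5} + v_{6}  ⟹  sig = (3; 1,1,3)
  {2,3,5}:  v_{2} + v_{3} + v_{5} = v_{8} + 2·v_{11}  ⟹  sig = (3; 1,2)
  {4,8,11}:  v_{4} + v_{8} + v_{11} = 2·v_{3} + v_{5}  ⟹  sig = (3; 1,2)
  {4,10,12}:  v_{4} + v_{10} + v_{12} = 2·v_{3} + v_{6}  ⟹  sig = (3; 1,2)
  {2,5,10}:  v_{2} + v_{5} + v_{10} = v_{6} + 2·v_{8} + 2·v_{11}  ⟹  sig = (3; 1,2,2)
  {2,7,10}:  v_{2} + v_{7} + v_{10} = 2·v_{3} + 2·v_{8} + 2·v_{12}  ⟹  sig = (3; 2,2,2)

so the primitive-relation signature multiset is
[(2; —), (2; 1), (2; 1), (2; 1), (2; 1,1), (2; 1,1), (2; 1,1), (2; 1,1,1), (2; 1,1,1), (2; 1,1,2), (3; —), (3; —), (3; 1), (3; 1), (3; 1), (3; 1), (3; 1,1), (3; 1,1), (3; 1,1,1), (3; 1,1,1), (3; 1,1,2), (3; 1,1,2), (3; 1,1,3), (3; 1,2), (3; 1,2), (3; 1,2), (3; 1,2,2), (3; 2,2,2)]


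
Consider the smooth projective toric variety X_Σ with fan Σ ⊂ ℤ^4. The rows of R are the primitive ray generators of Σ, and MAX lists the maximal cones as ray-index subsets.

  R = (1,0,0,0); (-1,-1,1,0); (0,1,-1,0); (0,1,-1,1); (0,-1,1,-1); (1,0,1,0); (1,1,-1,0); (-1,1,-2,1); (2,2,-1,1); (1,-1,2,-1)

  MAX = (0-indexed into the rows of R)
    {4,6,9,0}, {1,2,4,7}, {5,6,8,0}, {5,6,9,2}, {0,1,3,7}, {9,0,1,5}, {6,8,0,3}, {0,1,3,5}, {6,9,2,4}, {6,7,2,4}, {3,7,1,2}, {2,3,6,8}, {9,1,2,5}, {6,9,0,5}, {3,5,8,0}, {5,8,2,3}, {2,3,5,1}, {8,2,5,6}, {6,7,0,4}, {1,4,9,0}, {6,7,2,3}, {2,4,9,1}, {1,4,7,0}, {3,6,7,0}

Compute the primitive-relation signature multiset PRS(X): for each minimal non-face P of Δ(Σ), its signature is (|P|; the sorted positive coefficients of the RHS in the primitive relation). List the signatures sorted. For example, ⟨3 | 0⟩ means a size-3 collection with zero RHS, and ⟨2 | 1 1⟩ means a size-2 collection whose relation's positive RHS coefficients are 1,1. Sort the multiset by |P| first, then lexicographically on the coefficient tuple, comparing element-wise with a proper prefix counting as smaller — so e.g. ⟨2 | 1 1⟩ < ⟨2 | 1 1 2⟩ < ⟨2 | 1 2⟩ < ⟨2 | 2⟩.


The 12 primitive collections of Σ (r=10, n=4):

  • {1,6}:  v_{1} + v_{6} = 0  →  sig = ⟨2 | 0⟩
  • {3,4}:  v_{3} + v_{4} = 0  →  sig = ⟨2 | 0⟩
  • {7,9}:  v_{7} + v_{9} = 0  →  sig = ⟨2 | 0⟩
  • {0,2}:  v_{0} + v_{2} = v_{6}  →  sig = ⟨2 | 1⟩
  • {3,9}:  v_{3} + v_{9} = v_{5}  →  sig = ⟨2 | 1⟩
  • {4,5}:  v_{4} + v_{5} = v_{9}  →  sig = ⟨2 | 1⟩
  • {5,7}:  v_{5} + v_{7} = v_{3}  →  sig = ⟨2 | 1⟩
  • {1,8}:  v_{1} + v_{8} = v_{3} + v_{5}  →  sig = ⟨2 | 1 1⟩
  • {4,8}:  v_{4} + v_{8} = v_{5} + v_{6}  →  sig = ⟨2 | 1 1⟩
  • {7,8}:  v_{7} + v_{8} = 2·v_{3} + v_{6}  →  sig = ⟨2 | 1 2⟩
  • {8,9}:  v_{8} + v_{9} = 2·v_{5} + v_{6}  →  sig = ⟨2 | 1 2⟩
  • {3,5,6}:  v_{3} + v_{5} + v_{6} = v_{8}  →  sig = ⟨3 | 1⟩

Hence PRS(X_Σ) =
    |P|=2: 11 collections, coeffs (), (), (), (1), (1), (1), (1), (1,1), (1,1), (1,2), (1,2)
    |P|=3: 1 collection, coeffs (1)


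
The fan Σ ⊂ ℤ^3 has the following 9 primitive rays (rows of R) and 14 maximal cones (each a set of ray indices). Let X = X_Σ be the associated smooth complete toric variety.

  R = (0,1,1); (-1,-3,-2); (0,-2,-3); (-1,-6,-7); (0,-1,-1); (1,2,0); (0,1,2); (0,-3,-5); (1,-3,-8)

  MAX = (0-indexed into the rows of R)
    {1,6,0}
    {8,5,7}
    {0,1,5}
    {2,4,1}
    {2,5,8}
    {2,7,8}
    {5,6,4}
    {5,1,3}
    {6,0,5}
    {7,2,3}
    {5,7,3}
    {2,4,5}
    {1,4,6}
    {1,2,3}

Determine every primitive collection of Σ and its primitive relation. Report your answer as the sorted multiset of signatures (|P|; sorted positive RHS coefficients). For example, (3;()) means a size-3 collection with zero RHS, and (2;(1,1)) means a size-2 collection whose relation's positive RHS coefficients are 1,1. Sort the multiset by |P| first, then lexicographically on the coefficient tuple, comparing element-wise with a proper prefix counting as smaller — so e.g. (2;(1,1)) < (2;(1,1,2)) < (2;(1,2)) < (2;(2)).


The 20 primitive collections of Σ (r=9, n=3):

  P={0,4}:  v_{0} + v_{4} = 0  ⟹  sig = (2;())
  P={1,7}:  v_{1} + v_{7} = v_{3}  ⟹  sig = (2;(1))
  P={2,6}:  v_{2} + v_{6} = v_{4}  ⟹  sig = (2;(1))
  P={6,7}:  v_{6} + v_{7} = v_{2}  ⟹  sig = (2;(1))
  P={0,2}:  v_{0} + v_{2} = v_{1} + v_{5}  ⟹  sig = (2;(1,1))
  P={3,6}:  v_{3} + v_{6} = v_{1} + v_{2}  ⟹  sig = (2;(1,1))
  P={0,8}:  v_{0} + v_{8} = v_{3} + 2·v_{5}  ⟹  sig = (2;(1,2))
  P={3,4}:  v_{3} + v_{4} = v_{1} + 2·v_{2}  ⟹  sig = (2;(1,2))
  P={6,8}:  v_{6} + v_{8} = 2·v_{2} + v_{5}  ⟹  sig = (2;(1,2))
  P={4,8}:  v_{4} + v_{8} = 3·v_{2} + v_{5}  ⟹  sig = (2;(1,3))
  P={1,8}:  v_{1} + v_{8} = 2·v_{7}  ⟹  sig = (2;(2))
  P={4,7}:  v_{4} + v_{7} = 2·v_{2}  ⟹  sig = (2;(2))
  P={0,7}:  v_{0} + v_{7} = 2·v_{1} + 2·v_{5}  ⟹  sig = (2;(2,2))
  P={0,3}:  v_{0} + v_{3} = 3·v_{1} + 2·v_{5}  ⟹  sig = (2;(2,3))
  P={3,8}:  v_{3} + v_{8} = 3·v_{7}  ⟹  sig = (2;(3))
  P={1,5,6}:  v_{1} + v_{5} + v_{6} = 0  ⟹  sig = (3;())
  P={1,2,5}:  v_{1} + v_{2} + v_{5} = v_{7}  ⟹  sig = (3;(1))
  P={1,4,5}:  v_{1} + v_{4} + v_{5} = v_{2}  ⟹  sig = (3;(1))
  P={2,5,7}:  v_{2} + v_{5} + v_{7} = v_{8}  ⟹  sig = (3;(1))
  P={2,3,5}:  v_{2} + v_{3} + v_{5} = 2·v_{7}  ⟹  sig = (3;(2))

Signatures (|P|; sorted positive RHS coefficients), sorted:
{ (2;()),  (2;(1)) ×3,  (2;(1,1)) ×2,  (2;(1,2)) ×3,  (2;(1,3)),  (2;(2)) ×2,  (2;(2,2)),  (2;(2,3)),  (2;(3)),  (3;()),  (3;(1)) ×3,  (3;(2)) }


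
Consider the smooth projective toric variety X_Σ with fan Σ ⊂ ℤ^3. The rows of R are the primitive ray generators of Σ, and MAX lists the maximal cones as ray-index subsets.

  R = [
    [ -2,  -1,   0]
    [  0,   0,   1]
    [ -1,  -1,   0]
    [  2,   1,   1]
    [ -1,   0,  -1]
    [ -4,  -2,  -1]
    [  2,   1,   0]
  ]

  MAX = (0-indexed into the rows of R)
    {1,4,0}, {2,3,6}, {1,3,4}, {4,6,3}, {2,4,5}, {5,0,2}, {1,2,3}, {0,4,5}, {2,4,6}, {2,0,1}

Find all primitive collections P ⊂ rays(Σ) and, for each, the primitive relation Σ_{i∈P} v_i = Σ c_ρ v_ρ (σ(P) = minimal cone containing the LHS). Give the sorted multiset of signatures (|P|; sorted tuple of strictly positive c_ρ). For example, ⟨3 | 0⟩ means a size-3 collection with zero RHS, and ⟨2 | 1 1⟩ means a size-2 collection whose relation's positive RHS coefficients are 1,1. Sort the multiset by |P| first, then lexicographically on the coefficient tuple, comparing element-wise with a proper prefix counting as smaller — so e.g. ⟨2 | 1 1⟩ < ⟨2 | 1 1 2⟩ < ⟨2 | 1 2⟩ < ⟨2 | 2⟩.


Σ has 9 primitive collections:

  • {0,6}:  v_{0} + v_{6} = 0 — sig = ⟨2 | 0⟩
  • {0,3}:  v_{0} + v_{3} = v_{1} — sig = ⟨2 | 1⟩
  • {1,6}:  v_{1} + v_{6} = v_{3} — sig = ⟨2 | 1⟩
  • {3,5}:  v_{3} + v_{5} = v_{0} — sig = ⟨2 | 1⟩
  • {5,6}:  v_{5} + v_{6} = v_{2} + v_{4} — sig = ⟨2 | 1 1⟩
  • {1,5}:  v_{1} + v_{5} = 2·v_{0} — sig = ⟨2 | 2⟩
  • {2,3,4}:  v_{2} + v_{3} + v_{4} = 0 — sig = ⟨3 | 0⟩
  • {0,2,4}:  v_{0} + v_{2} + v_{4} = v_{5} — sig = ⟨3 | 1⟩
  • {1,2,4}:  v_{1} + v_{2} + v_{4} = v_{0} — sig = ⟨3 | 1⟩

so the primitive-relation signature multiset is
{ ⟨2 | 0⟩,  ⟨2 | 1⟩ ×3,  ⟨2 | 1 1⟩,  ⟨2 | 2⟩,  ⟨3 | 0⟩,  ⟨3 | 1⟩ ×2 }


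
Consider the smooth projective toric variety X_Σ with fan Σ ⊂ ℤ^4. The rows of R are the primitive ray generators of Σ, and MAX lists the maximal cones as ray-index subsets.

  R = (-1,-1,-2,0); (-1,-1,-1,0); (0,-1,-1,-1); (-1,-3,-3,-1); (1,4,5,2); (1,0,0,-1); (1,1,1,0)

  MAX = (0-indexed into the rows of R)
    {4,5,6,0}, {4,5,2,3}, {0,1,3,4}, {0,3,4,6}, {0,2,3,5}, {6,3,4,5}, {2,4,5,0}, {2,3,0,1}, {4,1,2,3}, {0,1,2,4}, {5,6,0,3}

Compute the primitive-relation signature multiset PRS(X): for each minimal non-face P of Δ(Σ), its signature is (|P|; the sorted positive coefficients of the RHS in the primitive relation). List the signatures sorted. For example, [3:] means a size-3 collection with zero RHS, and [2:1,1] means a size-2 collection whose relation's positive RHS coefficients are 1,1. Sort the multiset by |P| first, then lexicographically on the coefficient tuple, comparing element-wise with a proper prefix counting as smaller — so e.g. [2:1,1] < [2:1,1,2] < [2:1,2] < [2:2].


Σ has 5 primitive collections:

  • {1,6}:  v_{1} + v_{6} = 0  ⇒ sig = [2:]
  • {1,5}:  v_{1} + v_{5} = v_{2}  ⇒ sig = [2:1]
  • {2,6}:  v_{2} + v_{6} = v_{5}  ⇒ sig = [2:1]
  • {0,3,4,5}:  v_{0} + v_{3} + v_{4} + v_{5} = 0  ⇒ sig = [4:]
  • {0,2,3,4}:  v_{0} + v_{2} + v_{3} + v_{4} = v_{1}  ⇒ sig = [4:1]

Sorted signature multiset PRS(X):
    [2:]
    [2:1]
    [2:1]
    [4:]
    [4:1]
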